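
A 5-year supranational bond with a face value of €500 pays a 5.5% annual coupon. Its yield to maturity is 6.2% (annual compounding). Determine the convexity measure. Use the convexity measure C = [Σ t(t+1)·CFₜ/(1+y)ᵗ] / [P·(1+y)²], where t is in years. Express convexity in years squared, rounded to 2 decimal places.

23.06

With y = 0.062:
  t   CF        PV=CF/(1+0.062)^t    t·PV        t(t+1)·PV
  1        27.50        25.8945        25.8945          51.7891
  2        27.50        24.3828        48.7656         146.2968
  3        27.50        22.9593        68.8780         275.5119
  4        27.50        21.6190        86.4758         432.3790
  5       527.50       390.4810     1,952.4049      11,714.4293
  Σ                    485.3366     2,182.4188      12,620.4061
P = 485.3366.
Convexity = Σ t(t+1)·PV / [P·(1+y)²] = 12,620.4061 / (485.3366 × 1.127844) = 23.05586.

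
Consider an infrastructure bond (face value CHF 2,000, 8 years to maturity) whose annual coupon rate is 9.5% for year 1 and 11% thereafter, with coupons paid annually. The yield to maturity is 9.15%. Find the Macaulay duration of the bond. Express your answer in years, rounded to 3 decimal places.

Periodic yield y = 0.0915. Discount each cash flow and weight by its year:
  t   CF        PV=CF/(1+0.0915)^t    t·PV
  1       190.00       174.0724       174.0724
  2       220.00       184.6610       369.3220
  3       220.00       169.1810       507.5429
  4       220.00       154.9986       619.9943
  5       220.00       142.0051       710.0256
  6       220.00       130.1009       780.6053
  7       220.00       119.1946       834.3620
  8     2,220.00     1,101.9530     8,815.6236
  Σ                  2,176.1664    12,811.5481
Price P = Σ PV = 2,176.1664.
Macaulay duration = Σ(t·PV) / P = 12,811.5481 / 2,176.1664 = 5.88721 years.

5.887 years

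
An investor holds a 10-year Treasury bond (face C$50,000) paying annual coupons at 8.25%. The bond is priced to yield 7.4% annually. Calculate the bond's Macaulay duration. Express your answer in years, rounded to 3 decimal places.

7.268 years

Periodic yield y = 0.074. Discount each cash flow and weight by its year:
  t   CF        PV=CF/(1+0.074)^t    t·PV
  1     4,125.00     3,840.7821     3,840.7821
  2     4,125.00     3,576.1472     7,152.2945
  3     4,125.00     3,329.7460     9,989.2381
  4     4,125.00     3,100.3222    12,401.2887
  5     4,125.00     2,886.7059    14,433.5297
  6     4,125.00     2,687.8081    16,126.8488
  7     4,125.00     2,502.6147    17,518.3026
  8     4,125.00     2,330.1812    18,641.4499
  9     4,125.00     2,169.6287    19,526.6585
  10   54,125.00    26,506.6654   265,066.6539
  Σ                 52,930.6016   384,697.0468
Price P = Σ PV = 52,930.6016.
Macaulay duration = Σ(t·PV) / P = 384,697.0468 / 52,930.6016 = 7.26795 years.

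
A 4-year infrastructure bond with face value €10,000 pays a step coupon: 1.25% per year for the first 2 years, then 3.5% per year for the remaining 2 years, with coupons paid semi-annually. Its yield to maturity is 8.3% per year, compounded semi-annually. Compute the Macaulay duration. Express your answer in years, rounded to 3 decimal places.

Periodic yield y = 0.0415. Discount each cash flow and weight by its period:
  t   CF        PV=CF/(1+0.0415)^t    t·PV
  1        62.50        60.0096        60.0096
  2        62.50        57.6184       115.2369
  3        62.50        55.3226       165.9677
  4        62.50        53.1181       212.4726
  5       175.00       142.8044       714.0221
  6       175.00       137.1142       822.6851
  7       175.00       131.6507       921.5548
  8    10,175.00     7,349.5411    58,796.3289
  Σ                  7,987.1792    61,808.2777
Price P = Σ PV = 7,987.1792.
Macaulay duration = Σ(t·PV) / P = 61,808.2777 / 7,987.1792 = 7.73844 half-year periods.
In years: 7.73844 / 2 = 3.86922 years.

3.869 years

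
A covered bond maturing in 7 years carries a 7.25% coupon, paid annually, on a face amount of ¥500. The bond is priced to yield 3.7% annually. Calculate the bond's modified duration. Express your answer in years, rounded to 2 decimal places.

5.65 years

Periodic yield y = 0.037. First find Macaulay duration:
  t   CF        PV=CF/(1+0.037)^t    t·PV
  1        36.25        34.9566        34.9566
  2        36.25        33.7094        67.4187
  3        36.25        32.5066        97.5198
  4        36.25        31.3468       125.3871
  5        36.25        30.2283       151.1417
  6        36.25        29.1498       174.8988
  7       536.25       415.8302     2,910.8113
  Σ                    607.7277     3,562.1340
P = 607.7277; Macaulay duration = 3,562.1340 / 607.7277 = 5.86140 years.
Modified duration = D_Mac / (1 + y) = 5.86140 / 1.037 = 5.65226 years.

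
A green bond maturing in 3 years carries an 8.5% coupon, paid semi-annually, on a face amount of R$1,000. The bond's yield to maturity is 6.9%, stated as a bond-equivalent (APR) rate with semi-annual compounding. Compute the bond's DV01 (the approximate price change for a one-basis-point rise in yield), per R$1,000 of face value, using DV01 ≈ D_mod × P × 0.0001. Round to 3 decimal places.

R$0.274

Periodic yield y = 0.0345.
  t   CF        PV=CF/(1+0.0345)^t    t·PV
  1        42.50        41.0826        41.0826
  2        42.50        39.7126        79.4251
  3        42.50        38.3882       115.1645
  4        42.50        37.1079       148.4318
  5        42.50        35.8704       179.3521
  6     1,042.50       850.5368     5,103.2206
  Σ                  1,042.6985     5,666.6768
P = 1,042.6985; D_Mac = 5.43463 half-year periods = 2.71731 yrs; D_mod = 2.62669 yrs.
DV01 ≈ 2.62669 × 1,042.6985 × 0.0001 = 0.273885.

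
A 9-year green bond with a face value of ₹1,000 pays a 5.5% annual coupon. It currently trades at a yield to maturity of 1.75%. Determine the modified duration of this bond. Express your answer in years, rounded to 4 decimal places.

Periodic yield y = 0.0175. First find Macaulay duration:
  t   CF        PV=CF/(1+0.0175)^t    t·PV
  1        55.00        54.0541        54.0541
  2        55.00        53.1244       106.2488
  3        55.00        52.2107       156.6321
  4        55.00        51.3127       205.2509
  5        55.00        50.4302       252.1509
  6        55.00        49.5628       297.3770
  7        55.00        48.7104       340.9729
  8        55.00        47.8726       382.9811
  9     1,055.00       902.4906     8,122.4156
  Σ                  1,309.7685     9,918.0833
P = 1,309.7685; Macaulay duration = 9,918.0833 / 1,309.7685 = 7.57239 years.
Modified duration = D_Mac / (1 + y) = 7.57239 / 1.0175 = 7.44216 years.

7.4422 years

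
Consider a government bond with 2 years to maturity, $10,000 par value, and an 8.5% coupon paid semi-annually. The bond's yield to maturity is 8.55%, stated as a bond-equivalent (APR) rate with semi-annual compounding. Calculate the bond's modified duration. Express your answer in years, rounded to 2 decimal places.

Periodic yield y = 0.04275. First find Macaulay duration:
  t   CF        PV=CF/(1+0.04275)^t    t·PV
  1       425.00       407.5761       407.5761
  2       425.00       390.8666       781.7331
  3       425.00       374.8421     1,124.5262
  4    10,425.00     8,817.6990    35,270.7960
  Σ                  9,990.9838    37,584.6315
P = 9,990.9838; Macaulay duration = 37,584.6315 / 9,990.9838 = 3.76185 half-year periods = 1.88093 years.
Modified duration = D_Mac / (1 + y) = 1.88093 / 1.04275 = 1.80381 years.

1.80 years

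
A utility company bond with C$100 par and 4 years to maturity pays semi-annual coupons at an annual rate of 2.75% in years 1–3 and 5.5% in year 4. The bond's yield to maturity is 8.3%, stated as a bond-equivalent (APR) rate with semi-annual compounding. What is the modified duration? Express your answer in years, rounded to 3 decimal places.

Periodic yield y = 0.0415. First find Macaulay duration:
  t   CF        PV=CF/(1+0.0415)^t    t·PV
  1        1.375         1.3202         1.3202
  2        1.375         1.2676         2.5352
  3        1.375         1.2171         3.6513
  4        1.375         1.1686         4.6744
  5        1.375         1.1220         5.6102
  6        1.375         1.0773         6.4640
  7        2.750         2.0688        14.4816
  8      102.750        74.2177       593.7418
  Σ                     83.4594       632.4786
P = 83.4594; Macaulay duration = 632.4786 / 83.4594 = 7.57828 half-year periods = 3.78914 years.
Modified duration = D_Mac / (1 + y) = 3.78914 / 1.0415 = 3.63816 years.

3.638 years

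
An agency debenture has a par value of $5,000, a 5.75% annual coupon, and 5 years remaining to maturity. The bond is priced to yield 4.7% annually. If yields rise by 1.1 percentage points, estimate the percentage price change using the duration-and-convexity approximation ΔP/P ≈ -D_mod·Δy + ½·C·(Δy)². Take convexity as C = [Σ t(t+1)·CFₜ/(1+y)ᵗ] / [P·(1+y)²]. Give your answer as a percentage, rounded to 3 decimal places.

With y = 0.047:
  t   CF        PV=CF/(1+0.047)^t    t·PV        t(t+1)·PV
  1       287.50       274.5941       274.5941         549.1882
  2       287.50       262.2675       524.5350       1,573.6050
  3       287.50       250.4943       751.4828       3,005.9313
  4       287.50       239.2495       956.9982       4,784.9909
  5     5,287.50     4,202.5895    21,012.9475     126,077.6853
  Σ                  5,229.1949    23,520.5576     135,991.4007
P = 5,229.1949; D_Mac = 4.49793 yrs; D_mod = 4.29602 yrs; C = 23.72375.
Duration effect: -4.29602 × (+0.011) = -0.047256
Convexity effect: 0.5 × 23.72375 × (0.011)² = +0.0014353
ΔP/P ≈ -0.047256 + 0.0014353 = -0.045821 = -4.5821%.

-4.582%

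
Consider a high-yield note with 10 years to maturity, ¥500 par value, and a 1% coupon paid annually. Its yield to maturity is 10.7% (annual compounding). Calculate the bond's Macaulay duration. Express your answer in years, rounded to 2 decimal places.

Periodic yield y = 0.107. Discount each cash flow and weight by its year:
  t   CF        PV=CF/(1+0.107)^t    t·PV
  1         5.00         4.5167         4.5167
  2         5.00         4.0801         8.1603
  3         5.00         3.6858        11.0573
  4         5.00         3.3295        13.3180
  5         5.00         3.0077        15.0384
  6         5.00         2.7170        16.3018
  7         5.00         2.4544        17.1805
  8         5.00         2.2171        17.7370
  9         5.00         2.0028        18.0254
  10      505.00       182.7322     1,827.3224
  Σ                    210.7433     1,948.6576
Price P = Σ PV = 210.7433.
Macaulay duration = Σ(t·PV) / P = 1,948.6576 / 210.7433 = 9.24659 years.

9.25 years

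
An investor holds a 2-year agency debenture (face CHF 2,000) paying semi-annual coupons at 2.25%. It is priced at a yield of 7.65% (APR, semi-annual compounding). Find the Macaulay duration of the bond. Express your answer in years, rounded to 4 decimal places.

Periodic yield y = 0.03825. Discount each cash flow and weight by its period:
  t   CF        PV=CF/(1+0.03825)^t    t·PV
  1        22.50        21.6711        21.6711
  2        22.50        20.8727        41.7454
  3        22.50        20.1037        60.3112
  4     2,022.50     1,740.5270     6,962.1081
  Σ                  1,803.1745     7,085.8358
Price P = Σ PV = 1,803.1745.
Macaulay duration = Σ(t·PV) / P = 7,085.8358 / 1,803.1745 = 3.92964 half-year periods.
In years: 3.92964 / 2 = 1.96482 years.

1.9648 years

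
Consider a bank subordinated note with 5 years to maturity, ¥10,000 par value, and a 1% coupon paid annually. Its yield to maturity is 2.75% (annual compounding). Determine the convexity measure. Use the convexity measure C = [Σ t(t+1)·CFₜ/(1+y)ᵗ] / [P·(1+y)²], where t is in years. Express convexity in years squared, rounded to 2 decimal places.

27.64

With y = 0.0275:
  t   CF        PV=CF/(1+0.0275)^t    t·PV        t(t+1)·PV
  1       100.00        97.3236        97.3236         194.6472
  2       100.00        94.7188       189.4377         568.3130
  3       100.00        92.1838       276.5513       1,106.2053
  4       100.00        89.7166       358.8663       1,794.3315
  5    10,100.00     8,818.8554    44,094.2769     264,565.6616
  Σ                  9,192.7982    45,016.4558     268,229.1586
P = 9,192.7982.
Convexity = Σ t(t+1)·PV / [P·(1+y)²] = 268,229.1586 / (9,192.7982 × 1.055756) = 27.63724.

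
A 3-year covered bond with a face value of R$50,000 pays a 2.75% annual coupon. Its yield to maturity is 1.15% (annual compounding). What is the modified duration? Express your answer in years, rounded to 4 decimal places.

2.8892 years

Periodic yield y = 0.0115. First find Macaulay duration:
  t   CF        PV=CF/(1+0.0115)^t    t·PV
  1     1,375.00     1,359.3673     1,359.3673
  2     1,375.00     1,343.9123     2,687.8246
  3    51,375.00    49,642.5605   148,927.6814
  Σ                 52,345.8400   152,974.8733
P = 52,345.8400; Macaulay duration = 152,974.8733 / 52,345.8400 = 2.92239 years.
Modified duration = D_Mac / (1 + y) = 2.92239 / 1.0115 = 2.88916 years.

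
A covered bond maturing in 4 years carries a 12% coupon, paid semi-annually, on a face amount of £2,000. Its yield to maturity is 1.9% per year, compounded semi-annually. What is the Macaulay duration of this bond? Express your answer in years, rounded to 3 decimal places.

3.411 years

Periodic yield y = 0.0095. Discount each cash flow and weight by its period:
  t   CF        PV=CF/(1+0.0095)^t    t·PV
  1       120.00       118.8707       118.8707
  2       120.00       117.7521       235.5042
  3       120.00       116.6440       349.9319
  4       120.00       115.5463       462.1851
  5       120.00       114.4589       572.2946
  6       120.00       113.3818       680.2907
  7       120.00       112.3148       786.2036
  8     2,120.00     1,965.5553    15,724.4427
  Σ                  2,774.5239    18,929.7235
Price P = Σ PV = 2,774.5239.
Macaulay duration = Σ(t·PV) / P = 18,929.7235 / 2,774.5239 = 6.82269 half-year periods.
In years: 6.82269 / 2 = 3.41135 years.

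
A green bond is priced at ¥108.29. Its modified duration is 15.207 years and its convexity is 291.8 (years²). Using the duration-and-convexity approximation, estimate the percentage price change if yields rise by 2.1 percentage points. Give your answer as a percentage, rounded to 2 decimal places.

Duration effect: -D_mod·Δy = -15.207 × (+0.021) = -0.319347
Convexity effect: ½·C·(Δy)² = 0.5 × 291.8 × (0.021)² = +0.0643419
ΔP/P ≈ -0.319347 + 0.0643419 = -0.2550051
= -25.50051%.

-25.50%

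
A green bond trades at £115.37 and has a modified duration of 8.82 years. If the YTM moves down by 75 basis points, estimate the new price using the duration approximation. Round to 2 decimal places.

Duration approximation: ΔP/P ≈ -D_mod · Δy = -8.82 × (-0.0075) = +0.066150.
New price ≈ 115.37 × (1 + 0.066150) = 123.0017255.

£123.00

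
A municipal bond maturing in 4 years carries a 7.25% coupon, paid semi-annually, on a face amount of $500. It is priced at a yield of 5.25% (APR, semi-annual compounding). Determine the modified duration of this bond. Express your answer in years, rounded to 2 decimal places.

Periodic yield y = 0.02625. First find Macaulay duration:
  t   CF        PV=CF/(1+0.02625)^t    t·PV
  1       18.125        17.6614        17.6614
  2       18.125        17.2096        34.4193
  3       18.125        16.7694        50.3083
  4       18.125        16.3405        65.3620
  5       18.125        15.9225        79.6127
  6       18.125        15.5153        93.0915
  7       18.125        15.1184       105.8288
  8      518.125       421.1232     3,368.9857
  Σ                    535.6604     3,815.2697
P = 535.6604; Macaulay duration = 3,815.2697 / 535.6604 = 7.12255 half-year periods = 3.56128 years.
Modified duration = D_Mac / (1 + y) = 3.56128 / 1.02625 = 3.47018 years.

3.47 years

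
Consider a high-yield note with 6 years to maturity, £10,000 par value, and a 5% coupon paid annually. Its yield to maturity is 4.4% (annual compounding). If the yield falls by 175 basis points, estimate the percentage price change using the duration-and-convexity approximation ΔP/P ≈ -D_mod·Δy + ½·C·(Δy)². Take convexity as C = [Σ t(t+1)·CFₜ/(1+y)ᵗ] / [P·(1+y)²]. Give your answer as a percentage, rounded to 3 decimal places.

+9.457%

With y = 0.044:
  t   CF        PV=CF/(1+0.044)^t    t·PV        t(t+1)·PV
  1       500.00       478.9272       478.9272         957.8544
  2       500.00       458.7425       917.4851       2,752.4552
  3       500.00       439.4086     1,318.2257       5,272.9027
  4       500.00       420.8894     1,683.5577       8,417.7884
  5       500.00       403.1508     2,015.7539      12,094.5236
  6    10,500.00     8,109.3549    48,656.1294     340,592.9055
  Σ                 10,310.4734    55,070.0789     370,088.4298
P = 10,310.4734; D_Mac = 5.34118 yrs; D_mod = 5.11607 yrs; C = 32.93259.
Duration effect: -5.11607 × (-0.0175) = +0.089531
Convexity effect: 0.5 × 32.93259 × (-0.0175)² = +0.0050428
ΔP/P ≈ +0.089531 + 0.0050428 = +0.094574 = +9.4574%.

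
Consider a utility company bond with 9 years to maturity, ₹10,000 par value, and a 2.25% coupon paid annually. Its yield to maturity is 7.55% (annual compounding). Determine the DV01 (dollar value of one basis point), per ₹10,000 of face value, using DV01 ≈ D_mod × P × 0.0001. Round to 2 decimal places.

Periodic yield y = 0.0755.
  t   CF        PV=CF/(1+0.0755)^t    t·PV
  1       225.00       209.2050       209.2050
  2       225.00       194.5188       389.0377
  3       225.00       180.8636       542.5909
  4       225.00       168.1670       672.6681
  5       225.00       156.3617       781.8086
  6       225.00       145.3851       872.3109
  7       225.00       135.1791       946.2538
  8       225.00       125.6896     1,005.5165
  9    10,225.00     5,310.9179    47,798.2607
  Σ                  6,626.2879    53,217.6522
P = 6,626.2879; D_Mac = 8.03129 yrs; D_mod = 7.46750 yrs.
DV01 ≈ 7.46750 × 6,626.2879 × 0.0001 = 4.948178.

₹4.95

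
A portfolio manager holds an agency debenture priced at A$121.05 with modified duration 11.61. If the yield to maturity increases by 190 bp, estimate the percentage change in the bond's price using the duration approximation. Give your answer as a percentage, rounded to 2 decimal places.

-22.06%

Duration approximation: ΔP/P ≈ -D_mod · Δy = -11.61 × (+0.019) = -0.220590.
As a percentage: -22.0590%.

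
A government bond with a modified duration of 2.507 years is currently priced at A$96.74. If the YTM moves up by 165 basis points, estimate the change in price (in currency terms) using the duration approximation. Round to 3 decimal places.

Duration approximation: ΔP/P ≈ -D_mod · Δy = -2.507 × (+0.0165) = -0.0413655.
ΔP ≈ 96.74 × (-0.0413655) = -4.00169847.

-A$4.002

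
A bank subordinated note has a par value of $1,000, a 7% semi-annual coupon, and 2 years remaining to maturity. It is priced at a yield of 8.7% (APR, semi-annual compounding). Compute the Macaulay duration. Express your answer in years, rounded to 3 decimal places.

Periodic yield y = 0.0435. Discount each cash flow and weight by its period:
  t   CF        PV=CF/(1+0.0435)^t    t·PV
  1        35.00        33.5410        33.5410
  2        35.00        32.1428        64.2855
  3        35.00        30.8028        92.4085
  4     1,035.00       872.9121     3,491.6486
  Σ                    969.3987     3,681.8836
Price P = Σ PV = 969.3987.
Macaulay duration = Σ(t·PV) / P = 3,681.8836 / 969.3987 = 3.79811 half-year periods.
In years: 3.79811 / 2 = 1.89906 years.

1.899 years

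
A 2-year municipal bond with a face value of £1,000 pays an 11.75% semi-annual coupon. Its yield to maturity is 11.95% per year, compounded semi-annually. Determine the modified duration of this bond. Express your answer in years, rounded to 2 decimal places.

Periodic yield y = 0.05975. First find Macaulay duration:
  t   CF        PV=CF/(1+0.05975)^t    t·PV
  1        58.75        55.4376        55.4376
  2        58.75        52.3120       104.6239
  3        58.75        49.3626       148.0877
  4     1,058.75       839.4208     3,357.6832
  Σ                    996.5329     3,665.8324
P = 996.5329; Macaulay duration = 3,665.8324 / 996.5329 = 3.67859 half-year periods = 1.83929 years.
Modified duration = D_Mac / (1 + y) = 1.83929 / 1.05975 = 1.73559 years.

1.74 years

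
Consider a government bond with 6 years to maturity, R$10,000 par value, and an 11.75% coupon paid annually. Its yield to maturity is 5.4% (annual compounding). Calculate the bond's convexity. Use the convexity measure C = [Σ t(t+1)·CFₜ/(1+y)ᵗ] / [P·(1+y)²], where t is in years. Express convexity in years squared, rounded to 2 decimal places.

27.94

With y = 0.054:
  t   CF        PV=CF/(1+0.054)^t    t·PV        t(t+1)·PV
  1     1,175.00     1,114.8008     1,114.8008       2,229.6015
  2     1,175.00     1,057.6857     2,115.3715       6,346.1144
  3     1,175.00     1,003.4969     3,010.4907      12,041.9628
  4     1,175.00       952.0843     3,808.3374      19,041.6869
  5     1,175.00       903.3058     4,516.5291      27,099.1748
  6    11,175.00     8,150.8681    48,905.2087     342,336.4612
  Σ                 13,182.2417    63,470.7382     409,095.0015
P = 13,182.2417.
Convexity = Σ t(t+1)·PV / [P·(1+y)²] = 409,095.0015 / (13,182.2417 × 1.110916) = 27.93532.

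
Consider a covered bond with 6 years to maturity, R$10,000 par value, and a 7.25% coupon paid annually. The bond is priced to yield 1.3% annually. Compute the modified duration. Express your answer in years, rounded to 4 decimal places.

5.1463 years

Periodic yield y = 0.013. First find Macaulay duration:
  t   CF        PV=CF/(1+0.013)^t    t·PV
  1       725.00       715.6960       715.6960
  2       725.00       706.5113     1,413.0226
  3       725.00       697.4445     2,092.3336
  4       725.00       688.4941     2,753.9764
  5       725.00       679.6585     3,398.2927
  6    10,725.00     9,925.2311    59,551.3867
  Σ                 13,413.0356    69,924.7080
P = 13,413.0356; Macaulay duration = 69,924.7080 / 13,413.0356 = 5.21319 years.
Modified duration = D_Mac / (1 + y) = 5.21319 / 1.013 = 5.14629 years.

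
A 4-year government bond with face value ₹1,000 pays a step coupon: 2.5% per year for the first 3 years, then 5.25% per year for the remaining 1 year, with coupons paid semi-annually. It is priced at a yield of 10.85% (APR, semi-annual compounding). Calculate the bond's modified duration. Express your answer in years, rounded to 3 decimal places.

3.599 years

Periodic yield y = 0.05425. First find Macaulay duration:
  t   CF        PV=CF/(1+0.05425)^t    t·PV
  1        12.50        11.8568        11.8568
  2        12.50        11.2466        22.4933
  3        12.50        10.6679        32.0037
  4        12.50        10.1190        40.4758
  5        12.50         9.5982        47.9912
  6        12.50         9.1043        54.6260
  7        26.25        18.1353       126.9469
  8     1,026.25       672.5186     5,380.1487
  Σ                    753.2467     5,716.5424
P = 753.2467; Macaulay duration = 5,716.5424 / 753.2467 = 7.58920 half-year periods = 3.79460 years.
Modified duration = D_Mac / (1 + y) = 3.79460 / 1.05425 = 3.59934 years.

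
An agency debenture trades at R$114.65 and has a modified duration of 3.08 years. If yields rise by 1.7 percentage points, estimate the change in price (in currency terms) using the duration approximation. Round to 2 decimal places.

-R$6.00

Duration approximation: ΔP/P ≈ -D_mod · Δy = -3.08 × (+0.017) = -0.052360.
ΔP ≈ 114.65 × (-0.052360) = -6.003074.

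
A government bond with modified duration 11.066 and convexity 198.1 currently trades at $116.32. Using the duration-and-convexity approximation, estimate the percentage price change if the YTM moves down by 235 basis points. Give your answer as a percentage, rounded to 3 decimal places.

Duration effect: -D_mod·Δy = -11.066 × (-0.0235) = +0.260051
Convexity effect: ½·C·(Δy)² = 0.5 × 198.1 × (-0.0235)² = +0.0547003625
ΔP/P ≈ +0.260051 + 0.0547003625 = +0.3147513625
= +31.47513625%.

+31.475%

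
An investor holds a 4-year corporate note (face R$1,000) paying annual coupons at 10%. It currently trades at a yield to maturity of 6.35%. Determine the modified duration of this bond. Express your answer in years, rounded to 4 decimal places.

Periodic yield y = 0.0635. First find Macaulay duration:
  t   CF        PV=CF/(1+0.0635)^t    t·PV
  1       100.00        94.0291        94.0291
  2       100.00        88.4148       176.8296
  3       100.00        83.1357       249.4071
  4     1,100.00       859.8896     3,439.5585
  Σ                  1,125.4693     3,959.8243
P = 1,125.4693; Macaulay duration = 3,959.8243 / 1,125.4693 = 3.51838 years.
Modified duration = D_Mac / (1 + y) = 3.51838 / 1.0635 = 3.30830 years.

3.3083 years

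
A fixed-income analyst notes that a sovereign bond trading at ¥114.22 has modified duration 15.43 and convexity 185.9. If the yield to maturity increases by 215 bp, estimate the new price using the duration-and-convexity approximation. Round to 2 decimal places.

¥81.24

Duration effect: -D_mod·Δy = -15.43 × (+0.0215) = -0.331745
Convexity effect: ½·C·(Δy)² = 0.5 × 185.9 × (0.0215)² = +0.0429661375
ΔP/P ≈ -0.331745 + 0.0429661375 = -0.2887788625
New price ≈ 114.22 × (1 - 0.2887788625) = 81.23567832525.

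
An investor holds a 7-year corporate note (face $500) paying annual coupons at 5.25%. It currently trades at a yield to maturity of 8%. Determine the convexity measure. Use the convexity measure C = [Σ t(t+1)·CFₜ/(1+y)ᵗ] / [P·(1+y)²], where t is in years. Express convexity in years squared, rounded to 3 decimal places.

With y = 0.08:
  t   CF        PV=CF/(1+0.08)^t    t·PV        t(t+1)·PV
  1        26.25        24.3056        24.3056          48.6111
  2        26.25        22.5051        45.0103         135.0309
  3        26.25        20.8381        62.5143         250.0572
  4        26.25        19.2945        77.1781         385.8907
  5        26.25        17.8653        89.3265         535.9593
  6        26.25        16.5420        99.2517         694.7620
  7       526.25       307.0618     2,149.4327      17,195.4619
  Σ                    428.4124     2,547.0193      19,245.7730
P = 428.4124.
Convexity = Σ t(t+1)·PV / [P·(1+y)²] = 19,245.7730 / (428.4124 × 1.166400) = 38.51464.

38.515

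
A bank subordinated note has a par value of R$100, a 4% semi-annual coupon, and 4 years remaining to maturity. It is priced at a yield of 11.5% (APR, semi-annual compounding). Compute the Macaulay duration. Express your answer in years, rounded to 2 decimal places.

Periodic yield y = 0.0575. Discount each cash flow and weight by its period:
  t   CF        PV=CF/(1+0.0575)^t    t·PV
  1         2.00         1.8913         1.8913
  2         2.00         1.7884         3.5768
  3         2.00         1.6912         5.0735
  4         2.00         1.5992         6.3969
  5         2.00         1.5123         7.5613
  6         2.00         1.4300         8.5802
  7         2.00         1.3523         9.4660
  8       102.00        65.2165       521.7316
  Σ                     76.4811       564.2776
Price P = Σ PV = 76.4811.
Macaulay duration = Σ(t·PV) / P = 564.2776 / 76.4811 = 7.37800 half-year periods.
In years: 7.37800 / 2 = 3.68900 years.

3.69 years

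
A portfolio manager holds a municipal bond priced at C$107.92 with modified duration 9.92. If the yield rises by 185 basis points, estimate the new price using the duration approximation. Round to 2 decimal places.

Duration approximation: ΔP/P ≈ -D_mod · Δy = -9.92 × (+0.0185) = -0.183520.
New price ≈ 107.92 × (1 - 0.183520) = 88.1145216.

C$88.11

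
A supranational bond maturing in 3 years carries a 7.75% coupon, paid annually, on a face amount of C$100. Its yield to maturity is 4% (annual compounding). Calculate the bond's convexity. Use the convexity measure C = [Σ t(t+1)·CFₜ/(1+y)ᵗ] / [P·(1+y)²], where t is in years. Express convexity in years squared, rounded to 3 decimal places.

With y = 0.04:
  t   CF        PV=CF/(1+0.04)^t    t·PV        t(t+1)·PV
  1         7.75         7.4519         7.4519          14.9038
  2         7.75         7.1653        14.3306          42.9919
  3       107.75        95.7894       287.3681       1,149.4723
  Σ                    110.4066       309.1506       1,207.3680
P = 110.4066.
Convexity = Σ t(t+1)·PV / [P·(1+y)²] = 1,207.3680 / (110.4066 × 1.081600) = 10.11062.

10.111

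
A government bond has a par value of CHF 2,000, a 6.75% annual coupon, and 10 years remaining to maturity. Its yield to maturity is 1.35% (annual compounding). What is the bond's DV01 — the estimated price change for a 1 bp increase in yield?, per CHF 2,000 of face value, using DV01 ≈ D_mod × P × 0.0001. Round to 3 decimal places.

Periodic yield y = 0.0135.
  t   CF        PV=CF/(1+0.0135)^t    t·PV
  1       135.00       133.2018       133.2018
  2       135.00       131.4275       262.8550
  3       135.00       129.6769       389.0306
  4       135.00       127.9495       511.7982
  5       135.00       126.2452       631.2262
  6       135.00       124.5636       747.3818
  7       135.00       122.9044       860.3309
  8       135.00       121.2673       970.1385
  9       135.00       119.6520     1,076.8681
  10    2,135.00     1,867.0689    18,670.6892
  Σ                  3,003.9572    24,253.5202
P = 3,003.9572; D_Mac = 8.07386 yrs; D_mod = 7.96631 yrs.
DV01 ≈ 7.96631 × 3,003.9572 × 0.0001 = 2.393046.

CHF 2.393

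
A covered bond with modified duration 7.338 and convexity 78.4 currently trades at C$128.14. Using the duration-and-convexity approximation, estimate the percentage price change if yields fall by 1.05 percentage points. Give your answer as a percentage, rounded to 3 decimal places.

Duration effect: -D_mod·Δy = -7.338 × (-0.0105) = +0.077049
Convexity effect: ½·C·(Δy)² = 0.5 × 78.4 × (-0.0105)² = +0.0043218
ΔP/P ≈ +0.077049 + 0.0043218 = +0.0813708
= +8.13708%.

+8.137%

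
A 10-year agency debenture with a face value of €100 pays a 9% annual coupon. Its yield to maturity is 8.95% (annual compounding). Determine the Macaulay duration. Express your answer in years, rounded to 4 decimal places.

7.0004 years

Periodic yield y = 0.0895. Discount each cash flow and weight by its year:
  t   CF        PV=CF/(1+0.0895)^t    t·PV
  1         9.00         8.2607         8.2607
  2         9.00         7.5821        15.1641
  3         9.00         6.9592        20.8777
  4         9.00         6.3875        25.5502
  5         9.00         5.8628        29.3141
  6         9.00         5.3812        32.2872
  7         9.00         4.9391        34.5740
  8         9.00         4.5334        36.2672
  9         9.00         4.1610        37.4490
  10      109.00        46.2545       462.5452
  Σ                    100.3216       702.2893
Price P = Σ PV = 100.3216.
Macaulay duration = Σ(t·PV) / P = 702.2893 / 100.3216 = 7.00038 years.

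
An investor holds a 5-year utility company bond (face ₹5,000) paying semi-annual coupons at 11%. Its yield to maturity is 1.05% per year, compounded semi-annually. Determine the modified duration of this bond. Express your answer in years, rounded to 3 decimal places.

Periodic yield y = 0.00525. First find Macaulay duration:
  t   CF        PV=CF/(1+0.00525)^t    t·PV
  1       275.00       273.5638       273.5638
  2       275.00       272.1351       544.2702
  3       275.00       270.7138       812.1415
  4       275.00       269.3000     1,077.2000
  5       275.00       267.8936     1,339.4678
  6       275.00       266.4945     1,598.9668
  7       275.00       265.1027     1,855.7188
  8       275.00       263.7182     2,109.7453
  9       275.00       262.3409     2,361.0678
  10    5,275.00     5,005.8940    50,058.9397
  Σ                  7,417.1564    62,031.0817
P = 7,417.1564; Macaulay duration = 62,031.0817 / 7,417.1564 = 8.36319 half-year periods = 4.18159 years.
Modified duration = D_Mac / (1 + y) = 4.18159 / 1.00525 = 4.15976 years.

4.160 years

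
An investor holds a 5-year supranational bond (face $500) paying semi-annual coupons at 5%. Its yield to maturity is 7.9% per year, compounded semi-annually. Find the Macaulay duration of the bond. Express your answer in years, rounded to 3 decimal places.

Periodic yield y = 0.0395. Discount each cash flow and weight by its period:
  t   CF        PV=CF/(1+0.0395)^t    t·PV
  1        12.50        12.0250        12.0250
  2        12.50        11.5681        23.1361
  3        12.50        11.1285        33.3855
  4        12.50        10.7056        42.8225
  5        12.50        10.2988        51.4941
  6        12.50         9.9075        59.4449
  7        12.50         9.5310        66.7170
  8        12.50         9.1688        73.3507
  9        12.50         8.8204        79.3838
  10      512.50       347.8956     3,478.9560
  Σ                    441.0494     3,920.7156
Price P = Σ PV = 441.0494.
Macaulay duration = Σ(t·PV) / P = 3,920.7156 / 441.0494 = 8.88952 half-year periods.
In years: 8.88952 / 2 = 4.44476 years.

4.445 years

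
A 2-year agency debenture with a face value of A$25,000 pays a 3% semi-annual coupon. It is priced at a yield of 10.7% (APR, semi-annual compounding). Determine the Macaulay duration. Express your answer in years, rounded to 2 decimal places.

Periodic yield y = 0.0535. Discount each cash flow and weight by its period:
  t   CF        PV=CF/(1+0.0535)^t    t·PV
  1       375.00       355.9563       355.9563
  2       375.00       337.8798       675.7595
  3       375.00       320.7212       962.1636
  4    25,375.00    20,600.0318    82,400.1273
  Σ                 21,614.5891    84,394.0067
Price P = Σ PV = 21,614.5891.
Macaulay duration = Σ(t·PV) / P = 84,394.0067 / 21,614.5891 = 3.90449 half-year periods.
In years: 3.90449 / 2 = 1.95225 years.

1.95 years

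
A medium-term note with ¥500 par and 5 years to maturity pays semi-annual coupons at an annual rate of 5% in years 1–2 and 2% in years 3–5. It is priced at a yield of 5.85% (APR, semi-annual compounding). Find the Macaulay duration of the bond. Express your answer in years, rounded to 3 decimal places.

Periodic yield y = 0.02925. Discount each cash flow and weight by its period:
  t   CF        PV=CF/(1+0.02925)^t    t·PV
  1        12.50        12.1448        12.1448
  2        12.50        11.7996        23.5993
  3        12.50        11.4643        34.3929
  4        12.50        11.1385        44.5540
  5         5.00         4.3288        21.6439
  6         5.00         4.2058        25.2346
  7         5.00         4.0862        28.6037
  8         5.00         3.9701        31.7609
  9         5.00         3.8573        34.7156
  10      505.00       378.5146     3,785.1459
  Σ                    445.5100     4,041.7954
Price P = Σ PV = 445.5100.
Macaulay duration = Σ(t·PV) / P = 4,041.7954 / 445.5100 = 9.07229 half-year periods.
In years: 9.07229 / 2 = 4.53614 years.

4.536 years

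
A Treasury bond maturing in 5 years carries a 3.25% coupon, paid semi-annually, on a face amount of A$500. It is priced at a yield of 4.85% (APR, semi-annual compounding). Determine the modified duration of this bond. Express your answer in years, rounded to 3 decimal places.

Periodic yield y = 0.02425. First find Macaulay duration:
  t   CF        PV=CF/(1+0.02425)^t    t·PV
  1        8.125         7.9326         7.9326
  2        8.125         7.7448        15.4896
  3        8.125         7.5615        22.6844
  4        8.125         7.3824        29.5297
  5        8.125         7.2076        36.0382
  6        8.125         7.0370        42.2220
  7        8.125         6.8704        48.0927
  8        8.125         6.7077        53.6618
  9        8.125         6.5489        58.9403
  10     508.125       399.8626     3,998.6265
  Σ                    464.8557     4,313.2179
P = 464.8557; Macaulay duration = 4,313.2179 / 464.8557 = 9.27862 half-year periods = 4.63931 years.
Modified duration = D_Mac / (1 + y) = 4.63931 / 1.02425 = 4.52947 years.

4.529 years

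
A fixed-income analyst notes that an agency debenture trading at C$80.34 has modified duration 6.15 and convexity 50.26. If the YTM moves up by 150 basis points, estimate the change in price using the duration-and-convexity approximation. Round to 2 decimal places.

Duration effect: -D_mod·Δy = -6.15 × (+0.015) = -0.092250
Convexity effect: ½·C·(Δy)² = 0.5 × 50.26 × (0.015)² = +0.00565425
ΔP/P ≈ -0.092250 + 0.00565425 = -0.08659575
ΔP ≈ 80.34 × (-0.08659575) = -6.957102555.

-C$6.96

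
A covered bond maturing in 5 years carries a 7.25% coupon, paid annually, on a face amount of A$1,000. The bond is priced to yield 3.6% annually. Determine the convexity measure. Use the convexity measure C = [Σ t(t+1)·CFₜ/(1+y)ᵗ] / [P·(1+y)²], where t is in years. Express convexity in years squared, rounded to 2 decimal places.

With y = 0.036:
  t   CF        PV=CF/(1+0.036)^t    t·PV        t(t+1)·PV
  1        72.50        69.9807        69.9807         139.9614
  2        72.50        67.5489       135.0979         405.2936
  3        72.50        65.2017       195.6050         782.4201
  4        72.50        62.9360       251.7439       1,258.7196
  5     1,072.50       898.6664     4,493.3322      26,959.9932
  Σ                  1,164.3337     5,145.7597      29,546.3878
P = 1,164.3337.
Convexity = Σ t(t+1)·PV / [P·(1+y)²] = 29,546.3878 / (1,164.3337 × 1.073296) = 23.64326.

23.64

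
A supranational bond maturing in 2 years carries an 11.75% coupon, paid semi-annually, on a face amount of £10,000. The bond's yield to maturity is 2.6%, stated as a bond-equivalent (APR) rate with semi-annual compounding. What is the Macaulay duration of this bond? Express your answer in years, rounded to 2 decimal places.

1.85 years

Periodic yield y = 0.013. Discount each cash flow and weight by its period:
  t   CF        PV=CF/(1+0.013)^t    t·PV
  1       587.50       579.9605       579.9605
  2       587.50       572.5178     1,145.0356
  3       587.50       565.1706     1,695.5117
  4    10,587.50    10,054.3880    40,217.5521
  Σ                 11,772.0369    43,638.0599
Price P = Σ PV = 11,772.0369.
Macaulay duration = Σ(t·PV) / P = 43,638.0599 / 11,772.0369 = 3.70693 half-year periods.
In years: 3.70693 / 2 = 1.85346 years.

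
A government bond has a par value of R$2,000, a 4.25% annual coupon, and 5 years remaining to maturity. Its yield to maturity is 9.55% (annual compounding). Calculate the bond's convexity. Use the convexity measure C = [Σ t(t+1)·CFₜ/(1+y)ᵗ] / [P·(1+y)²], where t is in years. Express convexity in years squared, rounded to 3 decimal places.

With y = 0.0955:
  t   CF        PV=CF/(1+0.0955)^t    t·PV        t(t+1)·PV
  1        85.00        77.5901        77.5901         155.1803
  2        85.00        70.8262       141.6525         424.9574
  3        85.00        64.6520       193.9559         775.8237
  4        85.00        59.0159       236.0638       1,180.3190
  5     2,085.00     1,321.4300     6,607.1498      39,642.8989
  Σ                  1,593.5143     7,256.4121      42,179.1792
P = 1,593.5143.
Convexity = Σ t(t+1)·PV / [P·(1+y)²] = 42,179.1792 / (1,593.5143 × 1.200120) = 22.05553.

22.056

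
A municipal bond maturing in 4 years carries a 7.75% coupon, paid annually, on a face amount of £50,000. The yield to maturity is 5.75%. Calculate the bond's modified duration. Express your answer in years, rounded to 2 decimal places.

Periodic yield y = 0.0575. First find Macaulay duration:
  t   CF        PV=CF/(1+0.0575)^t    t·PV
  1     3,875.00     3,664.3026     3,664.3026
  2     3,875.00     3,465.0616     6,930.1231
  3     3,875.00     3,276.6540     9,829.9619
  4    53,875.00    43,079.0164   172,316.0657
  Σ                 53,485.0345   192,740.4533
P = 53,485.0345; Macaulay duration = 192,740.4533 / 53,485.0345 = 3.60363 years.
Modified duration = D_Mac / (1 + y) = 3.60363 / 1.0575 = 3.40769 years.

3.41 years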